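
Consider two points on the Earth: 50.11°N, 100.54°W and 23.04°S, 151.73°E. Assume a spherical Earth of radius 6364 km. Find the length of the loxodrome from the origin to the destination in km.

Rhumb course C = atan2(Δλ, Δψ) with Δψ = ln[tan(π/4+φ₂/2)/tan(π/4+φ₁/2)] = -1.4271, Δλ = -1.8802 → C = 232.80°
d = R·|Δφ| / |cos C| = 6364·1.27671 / 0.60458 = 13439 km

13439 km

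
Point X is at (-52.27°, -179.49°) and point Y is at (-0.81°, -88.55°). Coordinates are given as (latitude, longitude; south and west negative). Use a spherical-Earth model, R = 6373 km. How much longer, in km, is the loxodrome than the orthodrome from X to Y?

Great circle: cos σ = sin φ₁ sin φ₂ + cos φ₁ cos φ₂ cos Δλ,  σ = 1.5697 rad → d_gc = 10003.4 km
Rhumb line: Δψ = +1.0597, q = Δφ/Δψ = 0.8475, d_rh = R√(Δφ²+q²Δλ²) = 10308.3 km
Excess = 10308.3 − 10003.4 = 304.9 ≈ 305 km

305 km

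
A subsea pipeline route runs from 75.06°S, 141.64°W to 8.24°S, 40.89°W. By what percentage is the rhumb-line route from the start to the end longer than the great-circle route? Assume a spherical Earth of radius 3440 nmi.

Great circle: σ = 1.4798 rad → d_gc = Rσ = 5090.5 nmi
Rhumb: Δφ = +1.1662, Δλ = +1.7584, Δψ = +1.8873, q = Δφ/Δψ = 0.6179 → d_rh = R√(Δφ²+q²Δλ²) = 5483.2 nmi
Excess = (5483.2 − 5090.5) / 5090.5 = 392.7 / 5090.5 = 7.71% ≈ 7.7%

7.7%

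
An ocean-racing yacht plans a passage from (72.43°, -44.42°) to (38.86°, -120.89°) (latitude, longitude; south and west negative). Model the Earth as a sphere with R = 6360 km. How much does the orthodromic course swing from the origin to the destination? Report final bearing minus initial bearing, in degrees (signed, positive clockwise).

At departure: θ₁ = atan2(sin Δλ cos φ₂, cos φ₁ sin φ₂ − sin φ₁ cos φ₂ cos Δλ) = 271.19°
At arrival: θ₂ = atan2(sin Δλ cos φ₁, −cos φ₂ sin φ₁ + sin φ₂ cos φ₁ cos Δλ) = 202.80°
Δθ = θ₂ − θ₁ = -68.4°

-68.4°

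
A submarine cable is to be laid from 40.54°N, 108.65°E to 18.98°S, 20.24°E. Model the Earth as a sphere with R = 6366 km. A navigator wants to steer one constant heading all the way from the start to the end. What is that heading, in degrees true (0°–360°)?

Δψ = ln[tan(π/4+φ₂/2)/tan(π/4+φ₁/2)] = -1.1128
Δλ = -1.5430 rad (taken the short way round)
course = atan2(Δλ, Δψ) = 234.20°

234.2°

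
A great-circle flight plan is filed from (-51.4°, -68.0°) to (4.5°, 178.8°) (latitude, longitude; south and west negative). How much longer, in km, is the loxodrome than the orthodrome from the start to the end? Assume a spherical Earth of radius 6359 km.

545 km

Great circle: cos σ = sin φ₁ sin φ₂ + cos φ₁ cos φ₂ cos Δλ,  σ = 1.8821 rad → d_gc = 11968.5 km
Rhumb line: Δψ = +1.1279, q = Δφ/Δψ = 0.8650, d_rh = R√(Δφ²+q²Δλ²) = 12513.9 km
Excess = 12513.9 − 11968.5 = 545.4 ≈ 545 km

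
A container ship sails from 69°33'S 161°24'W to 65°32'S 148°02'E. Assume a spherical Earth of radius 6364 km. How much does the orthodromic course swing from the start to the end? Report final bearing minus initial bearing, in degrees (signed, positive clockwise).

Initial bearing θ₁ = atan2(sin Δλ cos φ₂, cos φ₁ sin φ₂ − sin φ₁ cos φ₂ cos Δλ) = 257.40°
Final bearing θ₂ = (initial bearing from the destination back to the start) + 180° = 304.59°
Δθ = θ₂ − θ₁ = +47.2°

+47.2°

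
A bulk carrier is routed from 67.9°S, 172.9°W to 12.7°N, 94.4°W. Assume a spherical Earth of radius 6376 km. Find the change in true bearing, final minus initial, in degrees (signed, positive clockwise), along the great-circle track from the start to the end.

At departure: θ₁ = atan2(sin Δλ cos φ₂, cos φ₁ sin φ₂ − sin φ₁ cos φ₂ cos Δλ) = 74.62°
At arrival: θ₂ = atan2(sin Δλ cos φ₁, −cos φ₂ sin φ₁ + sin φ₂ cos φ₁ cos Δλ) = 21.83°
Δθ = θ₂ − θ₁ = -52.8°

-52.8°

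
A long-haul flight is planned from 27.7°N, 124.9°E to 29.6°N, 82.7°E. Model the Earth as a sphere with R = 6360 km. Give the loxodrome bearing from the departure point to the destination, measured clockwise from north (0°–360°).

Meridional parts: M(φ₁)=+0.5035, M(φ₂)=+0.5413 → ΔM = +0.0378;  Δλ = -0.7365 rad
tan C = Δλ / ΔM = -19.4898 → C = 272.94°

272.9°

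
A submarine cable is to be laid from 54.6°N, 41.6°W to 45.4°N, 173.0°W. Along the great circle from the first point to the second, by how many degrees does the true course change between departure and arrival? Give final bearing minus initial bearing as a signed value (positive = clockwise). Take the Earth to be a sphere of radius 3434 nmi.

-119.1°

At departure: θ₁ = atan2(sin Δλ cos φ₂, cos φ₁ sin φ₂ − sin φ₁ cos φ₂ cos Δλ) = 326.34°
At arrival: θ₂ = atan2(sin Δλ cos φ₁, −cos φ₂ sin φ₁ + sin φ₂ cos φ₁ cos Δλ) = 207.21°
Δθ = θ₂ − θ₁ = -119.1°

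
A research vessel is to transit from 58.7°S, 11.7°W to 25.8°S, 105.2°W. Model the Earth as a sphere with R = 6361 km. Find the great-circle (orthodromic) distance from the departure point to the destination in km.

Haversine: a = sin²(Δφ/2)+cos φ₁ cos φ₂ sin²(Δλ/2) = 0.32833;  σ = 2·atan2(√a,√(1−a))
σ = 69.920° → d = Rσ = 6361·1.22033 = 7763 km

7763 km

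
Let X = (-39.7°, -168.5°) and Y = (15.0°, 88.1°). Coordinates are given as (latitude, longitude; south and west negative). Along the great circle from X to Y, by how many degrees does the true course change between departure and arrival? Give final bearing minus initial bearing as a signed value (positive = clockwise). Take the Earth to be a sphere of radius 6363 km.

+33.9°

Initial bearing θ₁ = atan2(sin Δλ cos φ₂, cos φ₁ sin φ₂ − sin φ₁ cos φ₂ cos Δλ) = 273.42°
Final bearing θ₂ = (initial bearing from the destination back to the start) + 180° = 307.33°
Δθ = θ₂ − θ₁ = +33.9°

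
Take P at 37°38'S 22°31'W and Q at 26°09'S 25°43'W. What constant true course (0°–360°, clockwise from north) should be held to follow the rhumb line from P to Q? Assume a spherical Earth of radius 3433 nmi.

346.7°

Δψ = ln[tan(π/4+φ₂/2)/tan(π/4+φ₁/2)] = +0.2368
Δλ = -0.0559 rad (taken the short way round)
course = atan2(Δλ, Δψ) = 346.73°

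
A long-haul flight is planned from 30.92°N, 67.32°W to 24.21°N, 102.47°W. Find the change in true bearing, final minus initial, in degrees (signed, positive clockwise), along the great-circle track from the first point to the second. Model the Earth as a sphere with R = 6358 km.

-16.7°

Initial bearing θ₁ = atan2(sin Δλ cos φ₂, cos φ₁ sin φ₂ − sin φ₁ cos φ₂ cos Δλ) = 266.58°
Final bearing θ₂ = (initial bearing from the destination back to the start) + 180° = 249.87°
Δθ = θ₂ − θ₁ = -16.7°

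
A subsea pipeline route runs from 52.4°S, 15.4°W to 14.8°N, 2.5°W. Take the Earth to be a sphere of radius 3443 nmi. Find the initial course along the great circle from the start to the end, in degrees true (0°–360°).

θ = atan2( sin Δλ·cos φ₂ ,  cos φ₁ sin φ₂ − sin φ₁ cos φ₂ cos Δλ )
  = atan2(+0.2158, +0.9025) = 13.45°

13.4°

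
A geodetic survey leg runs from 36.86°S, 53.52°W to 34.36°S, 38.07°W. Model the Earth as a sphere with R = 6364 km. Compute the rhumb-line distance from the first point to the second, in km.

1422 km

Rhumb course C = atan2(Δλ, Δψ) with Δψ = ln[tan(π/4+φ₂/2)/tan(π/4+φ₁/2)] = +0.0537, Δλ = +0.2697 → C = 78.74°
d = R·|Δφ| / |cos C| = 6364·0.04363 / 0.19523 = 1422 km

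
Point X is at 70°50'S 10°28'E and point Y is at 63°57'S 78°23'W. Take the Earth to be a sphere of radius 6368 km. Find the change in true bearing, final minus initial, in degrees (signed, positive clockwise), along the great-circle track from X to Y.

At departure: θ₁ = atan2(sin Δλ cos φ₂, cos φ₁ sin φ₂ − sin φ₁ cos φ₂ cos Δλ) = 236.86°
At arrival: θ₂ = atan2(sin Δλ cos φ₁, −cos φ₂ sin φ₁ + sin φ₂ cos φ₁ cos Δλ) = 321.24°
Δθ = θ₂ − θ₁ = +84.4°

+84.4°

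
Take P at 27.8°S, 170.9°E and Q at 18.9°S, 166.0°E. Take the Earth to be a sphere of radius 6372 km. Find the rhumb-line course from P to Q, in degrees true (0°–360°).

Meridional parts: M(φ₁)=-0.5054, M(φ₂)=-0.3360 → ΔM = +0.1694;  Δλ = -0.0855 rad
tan C = Δλ / ΔM = -0.5048 → C = 333.22°

333.2°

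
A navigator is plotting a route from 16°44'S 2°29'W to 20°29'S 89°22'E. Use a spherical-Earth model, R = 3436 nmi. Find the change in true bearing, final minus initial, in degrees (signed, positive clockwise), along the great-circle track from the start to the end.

Initial bearing θ₁ = atan2(sin Δλ cos φ₂, cos φ₁ sin φ₂ − sin φ₁ cos φ₂ cos Δλ) = 110.16°
Final bearing θ₂ = (initial bearing from the destination back to the start) + 180° = 73.66°
Δθ = θ₂ − θ₁ = -36.5°

-36.5°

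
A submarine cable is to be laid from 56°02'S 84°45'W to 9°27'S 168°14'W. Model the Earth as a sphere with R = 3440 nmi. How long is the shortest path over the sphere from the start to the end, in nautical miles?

4715 nmi

cos σ = sin φ₁ sin φ₂ + cos φ₁ cos φ₂ cos Δλ
      = sin(-56.03°)sin(-9.45°) + cos(-56.03°)cos(-9.45°)cos(-83.48°) = 0.1987
σ = 78.538° → d = Rσ = 3440·1.37075 = 4715 nmi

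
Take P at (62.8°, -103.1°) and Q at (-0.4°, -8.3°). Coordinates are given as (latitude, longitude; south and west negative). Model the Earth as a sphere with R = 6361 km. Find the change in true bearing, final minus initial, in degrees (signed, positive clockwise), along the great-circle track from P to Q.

Initial bearing θ₁ = atan2(sin Δλ cos φ₂, cos φ₁ sin φ₂ − sin φ₁ cos φ₂ cos Δλ) = 85.91°
Final bearing θ₂ = (initial bearing from the destination back to the start) + 180° = 152.87°
Δθ = θ₂ − θ₁ = +67.0°

+67.0°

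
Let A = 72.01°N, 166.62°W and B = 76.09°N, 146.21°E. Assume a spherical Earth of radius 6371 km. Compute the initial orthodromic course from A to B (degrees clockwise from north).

309.3°

θ = atan2( sin Δλ·cos φ₂ ,  cos φ₁ sin φ₂ − sin φ₁ cos φ₂ cos Δλ )
  = atan2(-0.1763, +0.1444) = 309.31°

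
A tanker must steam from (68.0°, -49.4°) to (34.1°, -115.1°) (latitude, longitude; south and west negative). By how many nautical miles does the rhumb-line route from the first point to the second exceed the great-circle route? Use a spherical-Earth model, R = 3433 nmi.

108 nmi

Great circle: cos σ = sin φ₁ sin φ₂ + cos φ₁ cos φ₂ cos Δλ,  σ = 0.8665 rad → d_gc = 2974.8 nmi
Rhumb line: Δψ = -1.0042, q = Δφ/Δψ = 0.5892, d_rh = R√(Δφ²+q²Δλ²) = 3083.1 nmi
Excess = 3083.1 − 2974.8 = 108.3 ≈ 108 nmi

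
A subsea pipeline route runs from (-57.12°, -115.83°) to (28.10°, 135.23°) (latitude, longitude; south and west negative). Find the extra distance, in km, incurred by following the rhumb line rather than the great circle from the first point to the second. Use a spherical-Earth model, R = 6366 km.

Great circle: cos σ = sin φ₁ sin φ₂ + cos φ₁ cos φ₂ cos Δλ,  σ = 2.1544 rad → d_gc = 13714.6 km
Rhumb line: Δψ = +1.7319, q = Δφ/Δψ = 0.8588, d_rh = R√(Δφ²+q²Δλ²) = 14061.0 km
Excess = 14061.0 − 13714.6 = 346.4 ≈ 346 km

346 km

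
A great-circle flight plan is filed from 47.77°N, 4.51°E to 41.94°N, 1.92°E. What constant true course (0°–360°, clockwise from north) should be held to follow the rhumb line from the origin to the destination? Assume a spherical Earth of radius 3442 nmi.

197.5°

Meridional parts: M(φ₁)=+0.9515, M(φ₂)=+0.8078 → ΔM = -0.1437;  Δλ = -0.0452 rad
tan C = Δλ / ΔM = +0.3145 → C = 197.46°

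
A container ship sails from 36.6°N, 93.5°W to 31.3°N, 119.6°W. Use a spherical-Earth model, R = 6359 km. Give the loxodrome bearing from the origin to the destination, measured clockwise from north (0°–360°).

256.2°

Meridional parts: M(φ₁)=+0.6873, M(φ₂)=+0.5757 → ΔM = -0.1116;  Δλ = -0.4555 rad
tan C = Δλ / ΔM = +4.0822 → C = 256.24°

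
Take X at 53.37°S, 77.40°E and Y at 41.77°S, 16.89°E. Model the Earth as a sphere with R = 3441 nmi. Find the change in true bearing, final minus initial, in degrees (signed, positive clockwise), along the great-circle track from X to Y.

+46.8°

Initial bearing θ₁ = atan2(sin Δλ cos φ₂, cos φ₁ sin φ₂ − sin φ₁ cos φ₂ cos Δλ) = 261.00°
Final bearing θ₂ = (initial bearing from the destination back to the start) + 180° = 307.80°
Δθ = θ₂ − θ₁ = +46.8°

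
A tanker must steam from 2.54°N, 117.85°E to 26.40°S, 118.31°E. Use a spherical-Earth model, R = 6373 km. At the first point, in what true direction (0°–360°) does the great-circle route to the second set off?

θ = atan2( sin Δλ·cos φ₂ ,  cos φ₁ sin φ₂ − sin φ₁ cos φ₂ cos Δλ )
  = atan2(+0.0072, -0.4839) = 179.15°

179.1°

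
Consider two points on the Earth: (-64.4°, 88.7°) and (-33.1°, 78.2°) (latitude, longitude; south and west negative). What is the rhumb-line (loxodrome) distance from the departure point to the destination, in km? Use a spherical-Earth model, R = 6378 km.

Rhumb course C = atan2(Δλ, Δψ) with Δψ = ln[tan(π/4+φ₂/2)/tan(π/4+φ₁/2)] = +0.8691, Δλ = -0.1833 → C = 348.09°
d = R·|Δφ| / |cos C| = 6378·0.54629 / 0.97849 = 3561 km

3561 km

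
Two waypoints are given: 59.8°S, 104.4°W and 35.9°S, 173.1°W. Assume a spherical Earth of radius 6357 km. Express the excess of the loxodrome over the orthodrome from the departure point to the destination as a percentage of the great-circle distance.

Great circle: σ = 0.8569 rad → d_gc = Rσ = 5447.2 km
Rhumb: Δφ = +0.4171, Δλ = -1.1990, Δψ = +0.6379, q = Δφ/Δψ = 0.6539 → d_rh = R√(Δφ²+q²Δλ²) = 5646.0 km
Excess = (5646.0 − 5447.2) / 5447.2 = 198.8 / 5447.2 = 3.6496% ≈ 3.6%

3.6%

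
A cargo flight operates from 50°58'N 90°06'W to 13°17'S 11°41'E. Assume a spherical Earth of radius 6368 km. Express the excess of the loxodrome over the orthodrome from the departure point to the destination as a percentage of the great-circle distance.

2.5%

Great circle: σ = 1.8793 rad → d_gc = Rσ = 11967.5 km
Rhumb: Δφ = -1.1214, Δλ = +1.7765, Δψ = -1.2711, q = Δφ/Δψ = 0.8822 → d_rh = R√(Δφ²+q²Δλ²) = 12271.3 km
Excess = (12271.3 − 11967.5) / 11967.5 = 303.8 / 11967.5 = 2.54% ≈ 2.5%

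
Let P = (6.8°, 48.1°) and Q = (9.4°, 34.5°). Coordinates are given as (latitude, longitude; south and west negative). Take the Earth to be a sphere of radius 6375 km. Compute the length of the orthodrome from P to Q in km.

Haversine: a = sin²(Δφ/2)+cos φ₁ cos φ₂ sin²(Δλ/2) = 0.01425;  σ = 2·atan2(√a,√(1−a))
σ = 13.711° → d = Rσ = 6375·0.23931 = 1526 km

1526 km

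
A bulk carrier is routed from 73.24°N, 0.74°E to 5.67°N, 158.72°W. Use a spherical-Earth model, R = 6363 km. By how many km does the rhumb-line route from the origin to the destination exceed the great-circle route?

2623 km

Great circle: cos σ = sin φ₁ sin φ₂ + cos φ₁ cos φ₂ cos Δλ,  σ = 1.7458 rad → d_gc = 11108.5 km
Rhumb line: Δψ = -1.8161, q = Δφ/Δψ = 0.6494, d_rh = R√(Δφ²+q²Δλ²) = 13731.4 km
Excess = 13731.4 − 11108.5 = 2622.9 ≈ 2623 km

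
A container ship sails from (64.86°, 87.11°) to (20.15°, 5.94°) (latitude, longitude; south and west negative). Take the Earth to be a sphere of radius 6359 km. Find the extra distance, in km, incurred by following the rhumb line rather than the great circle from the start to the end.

Great circle: cos σ = sin φ₁ sin φ₂ + cos φ₁ cos φ₂ cos Δλ,  σ = 1.1885 rad → d_gc = 7557.6 km
Rhumb line: Δψ = -1.1415, q = Δφ/Δψ = 0.6836, d_rh = R√(Δφ²+q²Δλ²) = 7908.7 km
Excess = 7908.7 − 7557.6 = 351.1 ≈ 351 km

351 km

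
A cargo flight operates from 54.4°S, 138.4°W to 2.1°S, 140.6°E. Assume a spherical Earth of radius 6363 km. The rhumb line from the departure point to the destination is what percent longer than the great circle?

2.6%

Great circle: σ = 1.4497 rad → d_gc = Rσ = 9224.5 km
Rhumb: Δφ = +0.9128, Δλ = -1.4137, Δψ = +1.0995, q = Δφ/Δψ = 0.8302 → d_rh = R√(Δφ²+q²Δλ²) = 9461.1 km
Excess = (9461.1 − 9224.5) / 9224.5 = 236.6 / 9224.5 = 2.56% ≈ 2.6%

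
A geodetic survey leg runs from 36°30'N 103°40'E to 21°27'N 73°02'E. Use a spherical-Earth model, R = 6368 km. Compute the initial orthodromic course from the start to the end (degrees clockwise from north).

249.0°

N = sin Δλ·cos φ₂ = -0.4742;  D = cos φ₁ sin φ₂ − sin φ₁ cos φ₂ cos Δλ = -0.1824
initial course = atan2(N, D) = 248.96°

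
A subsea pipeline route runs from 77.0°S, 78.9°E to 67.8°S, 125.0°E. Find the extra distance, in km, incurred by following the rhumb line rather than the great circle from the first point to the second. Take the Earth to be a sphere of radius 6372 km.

Great circle: cos σ = sin φ₁ sin φ₂ + cos φ₁ cos φ₂ cos Δλ,  σ = 0.2799 rad → d_gc = 1783.7 km
Rhumb line: Δψ = +0.5435, q = Δφ/Δψ = 0.2955, d_rh = R√(Δφ²+q²Δλ²) = 1828.0 km
Excess = 1828.0 − 1783.7 = 44.3 ≈ 44 km

44 km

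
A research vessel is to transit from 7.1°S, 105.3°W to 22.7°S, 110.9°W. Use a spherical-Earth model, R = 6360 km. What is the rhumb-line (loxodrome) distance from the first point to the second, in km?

1832 km

Rhumb course C = atan2(Δλ, Δψ) with Δψ = ln[tan(π/4+φ₂/2)/tan(π/4+φ₁/2)] = -0.2827, Δλ = -0.0977 → C = 199.07°
d = R·|Δφ| / |cos C| = 6360·0.27227 / 0.94512 = 1832 km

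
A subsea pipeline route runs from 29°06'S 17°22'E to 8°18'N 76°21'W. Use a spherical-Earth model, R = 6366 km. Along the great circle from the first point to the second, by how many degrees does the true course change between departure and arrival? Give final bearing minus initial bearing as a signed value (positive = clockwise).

Initial bearing θ₁ = atan2(sin Δλ cos φ₂, cos φ₁ sin φ₂ − sin φ₁ cos φ₂ cos Δλ) = 275.49°
Final bearing θ₂ = (initial bearing from the destination back to the start) + 180° = 298.48°
Δθ = θ₂ − θ₁ = +23.0°

+23.0°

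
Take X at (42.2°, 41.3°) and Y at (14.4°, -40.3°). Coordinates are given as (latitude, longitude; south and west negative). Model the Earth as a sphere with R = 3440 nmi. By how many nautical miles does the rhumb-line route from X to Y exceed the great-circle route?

Great circle: cos σ = sin φ₁ sin φ₂ + cos φ₁ cos φ₂ cos Δλ,  σ = 1.2955 rad → d_gc = 4456.4 nmi
Rhumb line: Δψ = -0.5599, q = Δφ/Δψ = 0.8667, d_rh = R√(Δφ²+q²Δλ²) = 4562.2 nmi
Excess = 4562.2 − 4456.4 = 105.8 ≈ 106 nmi

106 nmi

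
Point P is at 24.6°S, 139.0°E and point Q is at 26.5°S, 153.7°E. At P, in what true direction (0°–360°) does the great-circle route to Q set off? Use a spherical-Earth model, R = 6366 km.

101.3°

θ = atan2( sin Δλ·cos φ₂ ,  cos φ₁ sin φ₂ − sin φ₁ cos φ₂ cos Δλ )
  = atan2(+0.2271, -0.0453) = 101.29°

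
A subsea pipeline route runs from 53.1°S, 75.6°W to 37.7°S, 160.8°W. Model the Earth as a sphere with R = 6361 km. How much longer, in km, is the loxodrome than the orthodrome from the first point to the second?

Great circle: cos σ = sin φ₁ sin φ₂ + cos φ₁ cos φ₂ cos Δλ,  σ = 1.0136 rad → d_gc = 6447.7 km
Rhumb line: Δψ = +0.3864, q = Δφ/Δψ = 0.6956, d_rh = R√(Δφ²+q²Δλ²) = 6798.5 km
Excess = 6798.5 − 6447.7 = 350.8 ≈ 351 km

351 km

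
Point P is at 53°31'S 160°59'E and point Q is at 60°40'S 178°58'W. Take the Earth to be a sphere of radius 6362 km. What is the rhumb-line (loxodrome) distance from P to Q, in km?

1443 km

Rhumb course C = atan2(Δλ, Δψ) with Δψ = ln[tan(π/4+φ₂/2)/tan(π/4+φ₁/2)] = -0.2306, Δλ = +0.3499 → C = 123.38°
d = R·|Δφ| / |cos C| = 6362·0.12479 / 0.55018 = 1443 km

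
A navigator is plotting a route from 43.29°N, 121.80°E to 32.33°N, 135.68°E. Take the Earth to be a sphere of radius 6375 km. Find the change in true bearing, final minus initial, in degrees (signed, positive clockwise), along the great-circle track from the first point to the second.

Initial bearing θ₁ = atan2(sin Δλ cos φ₂, cos φ₁ sin φ₂ − sin φ₁ cos φ₂ cos Δλ) = 130.51°
Final bearing θ₂ = (initial bearing from the destination back to the start) + 180° = 139.09°
Δθ = θ₂ − θ₁ = +8.6°

+8.6°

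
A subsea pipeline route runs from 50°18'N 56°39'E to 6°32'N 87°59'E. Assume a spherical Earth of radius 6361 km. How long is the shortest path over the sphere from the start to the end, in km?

cos σ = sin φ₁ sin φ₂ + cos φ₁ cos φ₂ cos Δλ
      = sin(50.30°)sin(6.53°) + cos(50.30°)cos(6.53°)cos(31.33°) = 0.6296
σ = 50.979° → d = Rσ = 6361·0.88975 = 5660 km

5660 km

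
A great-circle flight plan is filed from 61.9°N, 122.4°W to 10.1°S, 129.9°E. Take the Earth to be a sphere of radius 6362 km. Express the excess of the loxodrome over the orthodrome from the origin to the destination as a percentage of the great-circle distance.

Great circle: σ = 1.8710 rad → d_gc = Rσ = 11903.1 km
Rhumb: Δφ = -1.2566, Δλ = -1.8797, Δψ = -1.5625, q = Δφ/Δψ = 0.8043 → d_rh = R√(Δφ²+q²Δλ²) = 12506.8 km
Excess = (12506.8 − 11903.1) / 11903.1 = 603.7 / 11903.1 = 5.07% ≈ 5.1%

5.1%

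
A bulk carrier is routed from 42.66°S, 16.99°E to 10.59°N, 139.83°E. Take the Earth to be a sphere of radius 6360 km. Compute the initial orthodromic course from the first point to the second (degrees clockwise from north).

θ = atan2( sin Δλ·cos φ₂ ,  cos φ₁ sin φ₂ − sin φ₁ cos φ₂ cos Δλ )
  = atan2(+0.8259, -0.2261) = 105.31°

105.3°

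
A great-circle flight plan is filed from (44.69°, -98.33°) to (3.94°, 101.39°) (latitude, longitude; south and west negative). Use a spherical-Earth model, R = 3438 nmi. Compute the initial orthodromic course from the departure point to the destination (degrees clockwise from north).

N = sin Δλ·cos φ₂ = -0.3366;  D = cos φ₁ sin φ₂ − sin φ₁ cos φ₂ cos Δλ = +0.7093
initial course = atan2(N, D) = 334.61°

334.6°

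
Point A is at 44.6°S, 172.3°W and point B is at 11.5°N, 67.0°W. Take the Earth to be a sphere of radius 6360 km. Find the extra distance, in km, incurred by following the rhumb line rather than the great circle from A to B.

256 km

Great circle: cos σ = sin φ₁ sin φ₂ + cos φ₁ cos φ₂ cos Δλ,  σ = 1.9009 rad → d_gc = 12089.4 km
Rhumb line: Δψ = +1.0736, q = Δφ/Δψ = 0.9120, d_rh = R√(Δφ²+q²Δλ²) = 12345.6 km
Excess = 12345.6 − 12089.4 = 256.2 ≈ 256 km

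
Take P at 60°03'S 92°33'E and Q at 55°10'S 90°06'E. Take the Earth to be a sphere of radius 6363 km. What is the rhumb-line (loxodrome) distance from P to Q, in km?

Δψ = ln[tan(π/4+φ₂/2)/tan(π/4+φ₁/2)] = +0.1594;  Δφ = +0.0852 rad,  Δλ = -0.0428 rad
q = Δφ/Δψ = 0.5347
d = R·√(Δφ² + q²Δλ²) = 6363·0.08824 = 561 km

561 km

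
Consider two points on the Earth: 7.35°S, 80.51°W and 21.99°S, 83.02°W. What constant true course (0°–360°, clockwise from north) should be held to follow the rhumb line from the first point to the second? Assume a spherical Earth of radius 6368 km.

Meridional parts: M(φ₁)=-0.1286, M(φ₂)=-0.3936 → ΔM = -0.2649;  Δλ = -0.0438 rad
tan C = Δλ / ΔM = +0.1653 → C = 189.39°

189.4°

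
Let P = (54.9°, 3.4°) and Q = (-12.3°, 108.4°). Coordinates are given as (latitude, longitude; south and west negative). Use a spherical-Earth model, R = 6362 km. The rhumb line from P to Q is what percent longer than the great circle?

3.4%

Great circle: σ = 1.8962 rad → d_gc = Rσ = 12063.7 km
Rhumb: Δφ = -1.1729, Δλ = +1.8326, Δψ = -1.3675, q = Δφ/Δψ = 0.8576 → d_rh = R√(Δφ²+q²Δλ²) = 12476.5 km
Excess = (12476.5 − 12063.7) / 12063.7 = 412.8 / 12063.7 = 3.42% ≈ 3.4%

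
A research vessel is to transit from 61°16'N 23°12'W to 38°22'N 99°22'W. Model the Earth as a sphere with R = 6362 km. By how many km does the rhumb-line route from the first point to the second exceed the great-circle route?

271 km

Great circle: cos σ = sin φ₁ sin φ₂ + cos φ₁ cos φ₂ cos Δλ,  σ = 0.8836 rad → d_gc = 5621.4 km
Rhumb line: Δψ = -0.6359, q = Δφ/Δψ = 0.6285, d_rh = R√(Δφ²+q²Δλ²) = 5892.4 km
Excess = 5892.4 − 5621.4 = 271.0 ≈ 271 km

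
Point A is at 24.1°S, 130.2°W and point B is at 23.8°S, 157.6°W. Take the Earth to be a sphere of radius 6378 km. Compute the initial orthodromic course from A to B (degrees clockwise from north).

θ = atan2( sin Δλ·cos φ₂ ,  cos φ₁ sin φ₂ − sin φ₁ cos φ₂ cos Δλ )
  = atan2(-0.4211, -0.0367) = 265.02°

265.0°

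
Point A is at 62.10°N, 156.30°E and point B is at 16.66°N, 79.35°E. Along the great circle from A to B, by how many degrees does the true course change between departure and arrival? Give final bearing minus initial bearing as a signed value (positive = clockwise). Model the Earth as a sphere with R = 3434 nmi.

At departure: θ₁ = atan2(sin Δλ cos φ₂, cos φ₁ sin φ₂ − sin φ₁ cos φ₂ cos Δλ) = 266.50°
At arrival: θ₂ = atan2(sin Δλ cos φ₁, −cos φ₂ sin φ₁ + sin φ₂ cos φ₁ cos Δλ) = 209.18°
Δθ = θ₂ − θ₁ = -57.3°

-57.3°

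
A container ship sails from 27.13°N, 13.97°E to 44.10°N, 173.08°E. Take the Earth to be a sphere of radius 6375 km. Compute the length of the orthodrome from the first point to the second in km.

11821 km

Haversine: a = sin²(Δφ/2)+cos φ₁ cos φ₂ sin²(Δλ/2) = 0.63988;  σ = 2·atan2(√a,√(1−a))
σ = 106.246° → d = Rσ = 6375·1.85434 = 11821 km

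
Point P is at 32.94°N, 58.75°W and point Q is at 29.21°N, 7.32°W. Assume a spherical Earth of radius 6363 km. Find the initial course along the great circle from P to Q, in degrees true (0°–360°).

θ = atan2( sin Δλ·cos φ₂ ,  cos φ₁ sin φ₂ − sin φ₁ cos φ₂ cos Δλ )
  = atan2(+0.6824, +0.1137) = 80.54°

80.5°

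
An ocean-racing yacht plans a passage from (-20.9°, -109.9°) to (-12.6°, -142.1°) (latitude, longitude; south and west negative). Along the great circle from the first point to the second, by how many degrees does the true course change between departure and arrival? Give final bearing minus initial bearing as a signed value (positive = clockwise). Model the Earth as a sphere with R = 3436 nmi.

+9.5°

Initial bearing θ₁ = atan2(sin Δλ cos φ₂, cos φ₁ sin φ₂ − sin φ₁ cos φ₂ cos Δλ) = 279.91°
Final bearing θ₂ = (initial bearing from the destination back to the start) + 180° = 289.44°
Δθ = θ₂ − θ₁ = +9.5°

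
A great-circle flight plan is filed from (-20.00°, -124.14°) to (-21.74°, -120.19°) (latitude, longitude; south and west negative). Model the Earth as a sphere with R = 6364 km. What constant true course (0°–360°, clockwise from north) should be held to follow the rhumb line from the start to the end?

115.2°

Meridional parts: M(φ₁)=-0.3564, M(φ₂)=-0.3889 → ΔM = -0.0325;  Δλ = +0.0689 rad
tan C = Δλ / ΔM = -2.1211 → C = 115.24°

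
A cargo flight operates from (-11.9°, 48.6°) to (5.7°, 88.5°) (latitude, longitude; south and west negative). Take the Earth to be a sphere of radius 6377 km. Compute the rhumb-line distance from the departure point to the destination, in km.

4832 km

Δψ = ln[tan(π/4+φ₂/2)/tan(π/4+φ₁/2)] = +0.3089;  Δφ = +0.3072 rad,  Δλ = +0.6964 rad
q = Δφ/Δψ = 0.9946
d = R·√(Δφ² + q²Δλ²) = 6377·0.75767 = 4832 km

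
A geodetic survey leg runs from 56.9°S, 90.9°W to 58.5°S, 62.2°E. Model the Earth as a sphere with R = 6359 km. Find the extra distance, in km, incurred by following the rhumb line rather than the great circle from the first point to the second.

Great circle: cos σ = sin φ₁ sin φ₂ + cos φ₁ cos φ₂ cos Δλ,  σ = 1.0930 rad → d_gc = 6950.5 km
Rhumb line: Δψ = -0.0523, q = Δφ/Δψ = 0.5342, d_rh = R√(Δφ²+q²Δλ²) = 9079.6 km
Excess = 9079.6 − 6950.5 = 2129.1 ≈ 2129 km

2129 km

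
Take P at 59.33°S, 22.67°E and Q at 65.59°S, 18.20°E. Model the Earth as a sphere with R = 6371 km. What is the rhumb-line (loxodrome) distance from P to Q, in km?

733 km

Δψ = ln[tan(π/4+φ₂/2)/tan(π/4+φ₁/2)] = -0.2373;  Δφ = -0.1093 rad,  Δλ = -0.0780 rad
q = Δφ/Δψ = 0.4604
d = R·√(Δφ² + q²Δλ²) = 6371·0.11501 = 733 km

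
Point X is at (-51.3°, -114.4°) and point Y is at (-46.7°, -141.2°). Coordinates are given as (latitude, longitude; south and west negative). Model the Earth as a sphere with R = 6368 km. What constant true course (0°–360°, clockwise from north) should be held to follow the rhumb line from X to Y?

Meridional parts: M(φ₁)=-1.0465, M(φ₂)=-0.9240 → ΔM = +0.1225;  Δλ = -0.4677 rad
tan C = Δλ / ΔM = -3.8185 → C = 284.68°

284.7°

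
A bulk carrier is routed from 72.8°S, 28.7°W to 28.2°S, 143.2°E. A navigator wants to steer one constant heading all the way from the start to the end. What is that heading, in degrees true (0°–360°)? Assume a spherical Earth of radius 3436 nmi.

65.4°

Meridional parts: M(φ₁)=-1.8889, M(φ₂)=-0.5133 → ΔM = +1.3756;  Δλ = +3.0002 rad
tan C = Δλ / ΔM = +2.1811 → C = 65.37°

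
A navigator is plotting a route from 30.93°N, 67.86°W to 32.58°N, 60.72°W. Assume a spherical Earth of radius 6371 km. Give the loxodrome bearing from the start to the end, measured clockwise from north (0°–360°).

74.8°

Δψ = ln[tan(π/4+φ₂/2)/tan(π/4+φ₁/2)] = +0.0339
Δλ = +0.1246 rad (taken the short way round)
course = atan2(Δλ, Δψ) = 74.79°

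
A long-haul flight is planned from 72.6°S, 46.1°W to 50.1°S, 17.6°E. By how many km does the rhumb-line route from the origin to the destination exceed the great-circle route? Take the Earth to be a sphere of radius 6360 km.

Great circle: cos σ = sin φ₁ sin φ₂ + cos φ₁ cos φ₂ cos Δλ,  σ = 0.6145 rad → d_gc = 3908.4 km
Rhumb line: Δψ = +0.8638, q = Δφ/Δψ = 0.4546, d_rh = R√(Δφ²+q²Δλ²) = 4070.8 km
Excess = 4070.8 − 3908.4 = 162.4 ≈ 162 km

162 km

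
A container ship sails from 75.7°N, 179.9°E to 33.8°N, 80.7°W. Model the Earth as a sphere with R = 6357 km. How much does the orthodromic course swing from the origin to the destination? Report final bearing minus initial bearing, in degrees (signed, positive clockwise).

+91.8°

At departure: θ₁ = atan2(sin Δλ cos φ₂, cos φ₁ sin φ₂ − sin φ₁ cos φ₂ cos Δλ) = 71.84°
At arrival: θ₂ = atan2(sin Δλ cos φ₁, −cos φ₂ sin φ₁ + sin φ₂ cos φ₁ cos Δλ) = 163.59°
Δθ = θ₂ − θ₁ = +91.8°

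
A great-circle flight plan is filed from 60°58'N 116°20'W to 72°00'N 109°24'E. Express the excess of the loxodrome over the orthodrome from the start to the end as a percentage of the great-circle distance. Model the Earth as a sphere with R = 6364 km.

23.9%

Great circle: σ = 0.7571 rad → d_gc = Rσ = 4817.9 km
Rhumb: Δφ = +0.1926, Δλ = -2.3434, Δψ = +0.4915, q = Δφ/Δψ = 0.3918 → d_rh = R√(Δφ²+q²Δλ²) = 5969.9 km
Excess = (5969.9 − 4817.9) / 4817.9 = 1152.0 / 4817.9 = 23.91% ≈ 23.9%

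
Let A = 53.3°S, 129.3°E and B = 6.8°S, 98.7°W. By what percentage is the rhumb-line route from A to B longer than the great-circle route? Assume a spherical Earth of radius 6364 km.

Great circle: σ = 1.8777 rad → d_gc = Rσ = 11949.9 km
Rhumb: Δφ = +0.8116, Δλ = +2.3038, Δψ = +0.9846, q = Δφ/Δψ = 0.8243 → d_rh = R√(Δφ²+q²Δλ²) = 13142.5 km
Excess = (13142.5 − 11949.9) / 11949.9 = 1192.6 / 11949.9 = 9.98% ≈ 10.0%

10.0%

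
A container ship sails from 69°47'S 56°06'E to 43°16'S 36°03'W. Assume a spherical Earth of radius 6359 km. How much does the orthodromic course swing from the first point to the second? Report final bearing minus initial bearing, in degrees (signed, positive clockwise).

Initial bearing θ₁ = atan2(sin Δλ cos φ₂, cos φ₁ sin φ₂ − sin φ₁ cos φ₂ cos Δλ) = 250.16°
Final bearing θ₂ = (initial bearing from the destination back to the start) + 180° = 333.49°
Δθ = θ₂ − θ₁ = +83.3°

+83.3°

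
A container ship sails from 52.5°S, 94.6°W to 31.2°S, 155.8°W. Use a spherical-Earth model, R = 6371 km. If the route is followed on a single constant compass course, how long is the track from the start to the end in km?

5525 km

Δψ = ln[tan(π/4+φ₂/2)/tan(π/4+φ₁/2)] = +0.5068;  Δφ = +0.3718 rad,  Δλ = -1.0681 rad
q = Δφ/Δψ = 0.7336
d = R·√(Δφ² + q²Δλ²) = 6371·0.86727 = 5525 km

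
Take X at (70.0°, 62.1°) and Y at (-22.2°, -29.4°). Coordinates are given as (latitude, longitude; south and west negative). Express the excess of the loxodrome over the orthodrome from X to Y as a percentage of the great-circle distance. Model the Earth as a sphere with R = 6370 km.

3.5%

Great circle: σ = 1.9427 rad → d_gc = Rσ = 12374.7 km
Rhumb: Δφ = -1.6092, Δλ = -1.5970, Δψ = -2.1330, q = Δφ/Δψ = 0.7544 → d_rh = R√(Δφ²+q²Δλ²) = 12805.3 km
Excess = (12805.3 − 12374.7) / 12374.7 = 430.6 / 12374.7 = 3.48% ≈ 3.5%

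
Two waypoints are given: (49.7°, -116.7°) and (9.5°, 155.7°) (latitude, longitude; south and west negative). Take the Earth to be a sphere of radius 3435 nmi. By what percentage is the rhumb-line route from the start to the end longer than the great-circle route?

3.2%

Great circle: σ = 1.4176 rad → d_gc = Rσ = 4869.5 nmi
Rhumb: Δφ = -0.7016, Δλ = -1.5289, Δψ = -0.8360, q = Δφ/Δψ = 0.8393 → d_rh = R√(Δφ²+q²Δλ²) = 5023.6 nmi
Excess = (5023.6 − 4869.5) / 4869.5 = 154.1 / 4869.5 = 3.16% ≈ 3.2%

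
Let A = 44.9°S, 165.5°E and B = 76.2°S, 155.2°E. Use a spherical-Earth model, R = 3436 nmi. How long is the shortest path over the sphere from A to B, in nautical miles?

cos σ = sin φ₁ sin φ₂ + cos φ₁ cos φ₂ cos Δλ
      = sin(-44.90°)sin(-76.20°) + cos(-44.90°)cos(-76.20°)cos(-10.30°) = 0.8517
σ = 31.599° → d = Rσ = 3436·0.55151 = 1895 nmi

1895 nmi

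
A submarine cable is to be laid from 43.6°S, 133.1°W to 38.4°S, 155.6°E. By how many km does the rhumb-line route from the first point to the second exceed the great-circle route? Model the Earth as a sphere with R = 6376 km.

181 km

Great circle: cos σ = sin φ₁ sin φ₂ + cos φ₁ cos φ₂ cos Δλ,  σ = 0.9143 rad → d_gc = 5829.8 km
Rhumb line: Δψ = +0.1204, q = Δφ/Δψ = 0.7541, d_rh = R√(Δφ²+q²Δλ²) = 6010.9 km
Excess = 6010.9 − 5829.8 = 181.1 ≈ 181 km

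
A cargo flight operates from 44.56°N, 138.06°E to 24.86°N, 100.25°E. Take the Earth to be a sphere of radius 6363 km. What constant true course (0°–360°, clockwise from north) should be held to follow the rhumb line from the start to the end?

Δψ = ln[tan(π/4+φ₂/2)/tan(π/4+φ₁/2)] = -0.4224
Δλ = -0.6599 rad (taken the short way round)
course = atan2(Δλ, Δψ) = 237.38°

237.4°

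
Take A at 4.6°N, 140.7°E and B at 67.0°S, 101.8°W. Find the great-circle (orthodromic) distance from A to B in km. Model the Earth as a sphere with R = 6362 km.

11625 km

cos σ = sin φ₁ sin φ₂ + cos φ₁ cos φ₂ cos Δλ
      = sin(4.60°)sin(-67.00°) + cos(4.60°)cos(-67.00°)cos(117.50°) = -0.2537
σ = 104.694° → d = Rσ = 6362·1.82726 = 11625 km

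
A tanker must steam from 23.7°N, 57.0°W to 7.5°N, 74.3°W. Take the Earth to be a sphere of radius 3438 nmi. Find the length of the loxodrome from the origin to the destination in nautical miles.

Rhumb course C = atan2(Δλ, Δψ) with Δψ = ln[tan(π/4+φ₂/2)/tan(π/4+φ₁/2)] = -0.2947, Δλ = -0.3019 → C = 225.70°
d = R·|Δφ| / |cos C| = 3438·0.28274 / 0.69847 = 1392 nmi

1392 nmi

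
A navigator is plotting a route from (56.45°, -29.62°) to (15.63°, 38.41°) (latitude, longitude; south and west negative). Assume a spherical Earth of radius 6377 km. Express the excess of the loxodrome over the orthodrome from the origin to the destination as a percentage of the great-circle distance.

2.4%

Great circle: σ = 1.1333 rad → d_gc = Rσ = 7227.2 km
Rhumb: Δφ = -0.7124, Δλ = +1.1873, Δψ = -0.9229, q = Δφ/Δψ = 0.7719 → d_rh = R√(Δφ²+q²Δλ²) = 7402.9 km
Excess = (7402.9 − 7227.2) / 7227.2 = 175.7 / 7227.2 = 2.43% ≈ 2.4%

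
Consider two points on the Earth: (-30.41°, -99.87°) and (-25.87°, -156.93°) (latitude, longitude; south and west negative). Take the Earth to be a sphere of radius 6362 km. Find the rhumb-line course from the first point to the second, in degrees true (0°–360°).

Meridional parts: M(φ₁)=-0.5576, M(φ₂)=-0.4677 → ΔM = +0.0899;  Δλ = -0.9959 rad
tan C = Δλ / ΔM = -11.0781 → C = 275.16°

275.2°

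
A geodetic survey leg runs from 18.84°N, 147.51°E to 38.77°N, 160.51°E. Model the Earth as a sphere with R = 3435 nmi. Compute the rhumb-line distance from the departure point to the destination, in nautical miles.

1373 nmi

Δψ = ln[tan(π/4+φ₂/2)/tan(π/4+φ₁/2)] = +0.4002;  Δφ = +0.3478 rad,  Δλ = +0.2269 rad
q = Δφ/Δψ = 0.8691
d = R·√(Δφ² + q²Δλ²) = 3435·0.39985 = 1373 nmi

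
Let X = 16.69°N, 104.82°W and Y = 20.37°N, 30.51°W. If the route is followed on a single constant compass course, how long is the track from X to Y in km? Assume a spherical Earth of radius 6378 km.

7852 km

Rhumb course C = atan2(Δλ, Δψ) with Δψ = ln[tan(π/4+φ₂/2)/tan(π/4+φ₁/2)] = +0.0678, Δλ = +1.2970 → C = 87.01°
d = R·|Δφ| / |cos C| = 6378·0.06423 / 0.05217 = 7852 km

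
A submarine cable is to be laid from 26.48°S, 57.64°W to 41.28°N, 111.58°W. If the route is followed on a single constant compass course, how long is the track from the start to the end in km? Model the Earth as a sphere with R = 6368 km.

Rhumb course C = atan2(Δλ, Δψ) with Δψ = ln[tan(π/4+φ₂/2)/tan(π/4+φ₁/2)] = +1.2719, Δλ = -0.9414 → C = 323.49°
d = R·|Δφ| / |cos C| = 6368·1.18264 / 0.80378 = 9370 km

9370 km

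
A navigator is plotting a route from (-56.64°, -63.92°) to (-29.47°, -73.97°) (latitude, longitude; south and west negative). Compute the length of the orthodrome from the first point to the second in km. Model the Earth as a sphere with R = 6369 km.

Haversine: a = sin²(Δφ/2)+cos φ₁ cos φ₂ sin²(Δλ/2) = 0.05885;  σ = 2·atan2(√a,√(1−a))
σ = 28.078° → d = Rσ = 6369·0.49005 = 3121 km

3121 km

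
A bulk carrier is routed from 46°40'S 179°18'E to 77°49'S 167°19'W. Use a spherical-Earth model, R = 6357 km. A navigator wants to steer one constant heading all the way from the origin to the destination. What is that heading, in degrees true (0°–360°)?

169.9°

Meridional parts: M(φ₁)=-0.9231, M(φ₂)=-2.2375 → ΔM = -1.3144;  Δλ = +0.2336 rad
tan C = Δλ / ΔM = -0.1777 → C = 169.92°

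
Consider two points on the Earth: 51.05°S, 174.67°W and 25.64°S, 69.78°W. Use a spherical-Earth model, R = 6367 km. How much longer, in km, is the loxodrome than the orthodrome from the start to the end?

Great circle: cos σ = sin φ₁ sin φ₂ + cos φ₁ cos φ₂ cos Δλ,  σ = 1.3787 rad → d_gc = 8778.4 km
Rhumb line: Δψ = +0.5763, q = Δφ/Δψ = 0.7696, d_rh = R√(Δφ²+q²Δλ²) = 9404.0 km
Excess = 9404.0 − 8778.4 = 625.6 ≈ 626 km

626 km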